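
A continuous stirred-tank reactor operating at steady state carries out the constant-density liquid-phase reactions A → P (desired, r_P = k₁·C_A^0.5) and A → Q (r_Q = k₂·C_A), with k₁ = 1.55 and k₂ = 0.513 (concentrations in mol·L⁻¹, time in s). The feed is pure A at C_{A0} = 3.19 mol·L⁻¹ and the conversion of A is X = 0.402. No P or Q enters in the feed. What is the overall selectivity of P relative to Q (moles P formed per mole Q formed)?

Exit C_A = C_{A0}(1−X) = 3.19×0.598 = 1.908 mol·L⁻¹.
A CSTR operates uniformly at the exit composition, giving r_P = 2.141 and r_Q = 0.9786 (each k·C_A^n at C_A = 1.908).
Overall selectivity = C_P/C_Q = r_Pτ/(r_Qτ) = r_P/r_Q = 2.19.

2.19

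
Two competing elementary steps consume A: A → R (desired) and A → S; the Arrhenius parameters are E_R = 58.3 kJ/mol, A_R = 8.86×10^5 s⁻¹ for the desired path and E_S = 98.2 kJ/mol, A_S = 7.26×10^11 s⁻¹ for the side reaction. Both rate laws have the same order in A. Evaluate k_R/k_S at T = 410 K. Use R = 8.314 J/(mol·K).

k_R/k_S = (A_R/A_S)·exp[−(E_R−E_S)/(RT)] = (A_R/A_S)·exp[(E_S−E_R)/(RT)].
(E_S−E_R)/(RT) = (98.2−58.3)×10³/(8.314×410) = 39900/3409 = 11.71.
k_R/k_S = (8.86×10^5/7.26×10^11)·exp(11.71) = 1.220×10^-6 × 1.212×10^5 = 0.148.

0.148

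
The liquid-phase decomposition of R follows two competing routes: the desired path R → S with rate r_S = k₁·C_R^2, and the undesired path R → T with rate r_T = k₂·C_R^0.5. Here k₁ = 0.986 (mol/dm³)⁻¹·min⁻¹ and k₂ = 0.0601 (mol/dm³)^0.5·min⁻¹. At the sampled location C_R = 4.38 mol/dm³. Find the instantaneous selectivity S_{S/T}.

150

S_{S/T} = r_S/r_T = (k₁·C_R^2)/(k₂·C_R^0.5) = (k₁/k₂)·C_R^1.5.
= (0.986×4.380^2) / (0.0601×4.380^0.5) = 18.92/0.1258 = 150.
Since the desired path is higher order in R, keeping C_R high (PFR or concentrated feed) favours S.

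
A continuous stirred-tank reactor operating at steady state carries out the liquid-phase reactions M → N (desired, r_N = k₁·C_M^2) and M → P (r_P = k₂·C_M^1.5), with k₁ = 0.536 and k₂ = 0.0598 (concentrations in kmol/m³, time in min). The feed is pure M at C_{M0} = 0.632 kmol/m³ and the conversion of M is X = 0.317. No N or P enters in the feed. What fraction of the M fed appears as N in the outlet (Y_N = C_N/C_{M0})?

0.271

Exit C_M = C_{M0}(1−X) = 0.632×0.683 = 0.4317 kmol/m³.
A CSTR operates uniformly at the exit composition, giving r_N = 0.09987 and r_P = 0.01696 (each k·C_M^n at C_M = 0.4317).
Fraction of consumed M going to N: r_N/(r_N+r_P) = 0.8548.
C_N = 0.8548·C_{M0}·X = 0.8548×0.632×0.317 = 0.171 kmol/m³; Y_N = C_N/C_{M0} = 0.271.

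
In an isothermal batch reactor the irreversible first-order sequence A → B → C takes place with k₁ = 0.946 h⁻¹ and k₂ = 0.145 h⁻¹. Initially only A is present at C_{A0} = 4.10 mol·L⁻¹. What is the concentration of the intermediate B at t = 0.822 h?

2.07 mol·L⁻¹

For first-order series with pure A initially, C_B(t) = k₁C_{A0}/(k₂−k₁)·(e^(−k₁t) − e^(−k₂t)).
e^(−k₁t) = e^(−0.946×0.822) = e^(−0.7776) = 0.4595; e^(−k₂t) = e^(−0.1192) = 0.8876.
C_B = 0.946×4.10/(0.145−0.946) × (0.4595−0.8876) = (-4.842)×(-0.4281) = 2.073 mol·L⁻¹.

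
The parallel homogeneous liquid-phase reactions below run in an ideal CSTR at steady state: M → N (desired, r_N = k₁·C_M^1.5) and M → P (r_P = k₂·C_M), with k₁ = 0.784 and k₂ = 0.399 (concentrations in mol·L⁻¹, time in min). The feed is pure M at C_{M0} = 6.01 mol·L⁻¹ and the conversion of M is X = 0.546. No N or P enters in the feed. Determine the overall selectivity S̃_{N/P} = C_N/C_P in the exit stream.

3.25

Exit C_M = C_{M0}(1−X) = 6.01×0.454 = 2.729 mol·L⁻¹.
A CSTR operates uniformly at the exit composition, giving r_N = 3.534 and r_P = 1.089 (each k·C_M^n at C_M = 2.729).
Overall selectivity = C_N/C_P = r_Nτ/(r_Pτ) = r_N/r_P = 3.25.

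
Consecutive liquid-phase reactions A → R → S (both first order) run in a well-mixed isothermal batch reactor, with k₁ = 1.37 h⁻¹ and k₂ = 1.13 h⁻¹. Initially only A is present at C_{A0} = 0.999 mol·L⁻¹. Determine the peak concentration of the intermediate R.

Evaluating C_R at t_opt = ln(k₂/k₁)/(k₂−k₁) gives C_{R,max}/C_{A0} = (k₁/k₂)^[k₂/(k₂−k₁)].
= (1.37/1.13)^(1.13/(1.13−1.37)) = (1.212)^(-4.708) = 0.4038.
C_{R,max} = 0.4038×0.999 = 0.403 mol·L⁻¹.

0.403 mol·L⁻¹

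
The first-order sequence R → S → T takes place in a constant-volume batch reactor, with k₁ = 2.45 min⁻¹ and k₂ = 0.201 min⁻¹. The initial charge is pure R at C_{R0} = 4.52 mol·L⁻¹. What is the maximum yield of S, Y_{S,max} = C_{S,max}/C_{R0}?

0.800

For a first-order series the maximum intermediate yield is C_{S,max}/C_{R0} = (k₁/k₂)^[k₂/(k₂−k₁)].
= (2.45/0.201)^(0.201/(0.201−2.45)) = (12.19)^(-0.08937) = 0.7997.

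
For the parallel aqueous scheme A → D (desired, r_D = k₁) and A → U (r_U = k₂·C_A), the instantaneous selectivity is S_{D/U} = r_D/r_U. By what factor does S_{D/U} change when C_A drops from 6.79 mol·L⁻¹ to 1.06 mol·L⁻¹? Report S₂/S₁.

S_{D/U} = (k₁/k₂)·C_A⁻¹, so S₂/S₁ = (C_{A,2}/C_{A,1})⁻¹.
= 6.79/1.06 = 6.41.
Selectivity toward D rises as C_A falls — low-concentration operation is favoured.

6.41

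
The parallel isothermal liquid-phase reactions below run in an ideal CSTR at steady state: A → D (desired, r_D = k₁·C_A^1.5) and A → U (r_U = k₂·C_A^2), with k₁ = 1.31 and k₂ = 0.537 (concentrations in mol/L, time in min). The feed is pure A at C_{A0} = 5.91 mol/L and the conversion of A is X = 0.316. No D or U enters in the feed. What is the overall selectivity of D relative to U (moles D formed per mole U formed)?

Exit C_A = C_{A0}(1−X) = 5.91×0.684 = 4.042 mol/L.
In a CSTR the entire volume is at exit conditions, so r_D = 1.31×4.042^1.5 = 10.65 and r_U = 0.537×4.042^2 = 8.775.
Overall selectivity = C_D/C_U = r_Dτ/(r_Uτ) = r_D/r_U = 1.21.

1.21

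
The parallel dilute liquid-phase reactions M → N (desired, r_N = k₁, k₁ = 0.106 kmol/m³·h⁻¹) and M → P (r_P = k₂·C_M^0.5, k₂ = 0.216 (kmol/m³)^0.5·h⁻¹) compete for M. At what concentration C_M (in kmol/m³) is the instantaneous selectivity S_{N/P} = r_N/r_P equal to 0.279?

S_{N/P} = (k₁/k₂)·C_M^-0.5 ⇒ C_M = (S·k₂/k₁)^(-2).
= (0.279×0.216/0.106)^(-2) = (0.5685)^(-2) = 3.09 kmol/m³.

3.09 kmol/m³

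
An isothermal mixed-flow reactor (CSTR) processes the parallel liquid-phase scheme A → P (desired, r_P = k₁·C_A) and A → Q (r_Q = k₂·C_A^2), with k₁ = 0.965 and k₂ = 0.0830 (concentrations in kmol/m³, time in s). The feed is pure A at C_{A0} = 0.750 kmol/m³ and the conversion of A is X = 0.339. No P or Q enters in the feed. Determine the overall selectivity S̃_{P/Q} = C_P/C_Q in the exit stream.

Exit C_A = C_{A0}(1−X) = 0.750×0.661 = 0.4958 kmol/m³.
A CSTR operates uniformly at the exit composition, giving r_P = 0.4784 and r_Q = 0.02040 (each k·C_A^n at C_A = 0.4958).
Overall selectivity = C_P/C_Q = r_Pτ/(r_Qτ) = r_P/r_Q = 23.5.

23.5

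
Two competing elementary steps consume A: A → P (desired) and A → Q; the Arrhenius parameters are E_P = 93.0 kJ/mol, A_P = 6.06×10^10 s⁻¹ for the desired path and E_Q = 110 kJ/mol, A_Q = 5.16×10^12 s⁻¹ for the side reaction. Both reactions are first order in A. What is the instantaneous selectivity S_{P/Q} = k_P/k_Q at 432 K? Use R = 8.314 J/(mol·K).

1.33

k_P/k_Q = (A_P/A_Q)·exp[−(E_P−E_Q)/(RT)] = (A_P/A_Q)·exp[(E_Q−E_P)/(RT)].
(E_Q−E_P)/(RT) = (110−93.0)×10³/(8.314×432) = 17000/3592 = 4.733.
k_P/k_Q = (6.06×10^10/5.16×10^12)·exp(4.733) = 0.01174 × 113.7 = 1.33.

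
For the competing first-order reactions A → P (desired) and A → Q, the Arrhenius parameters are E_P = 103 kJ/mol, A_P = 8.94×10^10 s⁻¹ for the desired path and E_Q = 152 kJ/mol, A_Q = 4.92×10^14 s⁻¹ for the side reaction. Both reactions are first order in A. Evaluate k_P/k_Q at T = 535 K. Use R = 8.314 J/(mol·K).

With equal orders, S_{P/Q} = k_P/k_Q = (A_P/A_Q)·exp[(E_Q−E_P)/(RT)].
(E_Q−E_P)/(RT) = (152−103)×10³/(8.314×535) = 49000/4448 = 11.02.
k_P/k_Q = (8.94×10^10/4.92×10^14)·exp(11.02) = 1.817×10^-4 × 60853 = 11.1.

11.1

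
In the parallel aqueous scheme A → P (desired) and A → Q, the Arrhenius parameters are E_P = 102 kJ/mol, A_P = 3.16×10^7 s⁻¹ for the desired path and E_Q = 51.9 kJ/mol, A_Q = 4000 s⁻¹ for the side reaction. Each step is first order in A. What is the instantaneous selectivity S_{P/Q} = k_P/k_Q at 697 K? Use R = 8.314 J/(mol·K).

1.39

Since both paths have the same order in A, the concentration cancels and S_{P/Q} = k_P/k_Q = (A_P/A_Q)·exp[(E_Q−E_P)/(RT)].
(E_Q−E_P)/(RT) = (51.9−102)×10³/(8.314×697) = -50100/5795 = -8.646.
k_P/k_Q = (3.16×10^7/4000)·exp(-8.646) = 7900 × 1.759×10^-4 = 1.39.
Since E_P > E_Q, raising the temperature improves selectivity toward P.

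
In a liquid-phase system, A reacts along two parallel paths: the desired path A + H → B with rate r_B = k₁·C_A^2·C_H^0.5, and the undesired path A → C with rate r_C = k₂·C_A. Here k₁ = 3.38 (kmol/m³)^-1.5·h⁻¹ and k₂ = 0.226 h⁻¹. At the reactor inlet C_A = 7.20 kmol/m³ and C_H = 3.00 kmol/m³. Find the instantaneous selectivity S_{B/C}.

S_{B/C} = r_B/r_C = (k₁·C_A^2·C_H^0.5)/(k₂·C_A) = (k₁/k₂)·C_A·C_H^0.5.
= (3.38×7.200^2×3.000^0.5) / (0.226×7.200) = 303.5/1.627 = 187.

187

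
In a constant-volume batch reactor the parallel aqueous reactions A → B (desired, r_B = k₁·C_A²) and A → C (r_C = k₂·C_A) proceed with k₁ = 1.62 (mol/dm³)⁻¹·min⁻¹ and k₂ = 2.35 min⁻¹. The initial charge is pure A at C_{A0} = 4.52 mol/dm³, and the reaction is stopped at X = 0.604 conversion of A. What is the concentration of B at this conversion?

C_A = C_{A0}(1−X) = 1.790 mol/dm³.
Along a PFR/batch, dC_C/dC_A = −r_C/(r_B+r_C) = −k₂/(k₂+k₁·C_A).
Integrating from C_{A0} to C_A: C_C = (2.35/1.62)·ln[(2.35+1.62·4.52)/(2.35+1.62·1.79)] = 1.451·ln(9.672/5.250) = 0.8865 mol/dm³.
Then C_B = (C_{A0}−C_A) − C_C = 2.730 − 0.8865 = 1.844 mol/dm³.

1.84 mol/dm³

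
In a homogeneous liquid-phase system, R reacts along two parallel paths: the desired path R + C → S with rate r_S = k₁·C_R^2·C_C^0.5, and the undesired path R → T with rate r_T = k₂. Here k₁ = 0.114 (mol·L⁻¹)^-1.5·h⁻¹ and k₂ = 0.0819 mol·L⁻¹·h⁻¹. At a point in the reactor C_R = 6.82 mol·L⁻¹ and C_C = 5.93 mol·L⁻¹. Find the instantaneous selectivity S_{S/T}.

158

S_{S/T} = r_S/r_T = (k₁·C_R^2·C_C^0.5)/(k₂) = (k₁/k₂)·C_R^2·C_C^0.5.
= (0.114×6.820^2×5.930^0.5) / (0.0819) = 12.91/0.08190 = 158.
Since the desired path is higher order in R, keeping C_R high (PFR or concentrated feed) favours S.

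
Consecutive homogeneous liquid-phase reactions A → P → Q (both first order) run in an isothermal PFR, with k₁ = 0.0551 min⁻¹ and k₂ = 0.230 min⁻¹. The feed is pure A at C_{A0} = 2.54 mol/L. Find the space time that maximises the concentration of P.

For first-order series the maximum of C_P occurs at τ_opt = ln(k₂/k₁)/(k₂−k₁).
= ln(0.230/0.0551)/(0.230−0.0551) = ln(4.174)/0.1749 = 1.429/0.1749 = 8.17 min.

8.17 min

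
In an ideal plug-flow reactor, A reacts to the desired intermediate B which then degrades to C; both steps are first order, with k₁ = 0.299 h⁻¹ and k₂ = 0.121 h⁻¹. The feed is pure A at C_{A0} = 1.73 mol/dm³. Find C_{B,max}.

For a first-order series the maximum intermediate yield is C_{B,max}/C_{A0} = (k₁/k₂)^[k₂/(k₂−k₁)].
= (0.299/0.121)^(0.121/(0.121−0.299)) = (2.471)^(-0.6798) = 0.5407.
C_{B,max} = 0.5407×1.73 = 0.935 mol/dm³.

0.935 mol/dm³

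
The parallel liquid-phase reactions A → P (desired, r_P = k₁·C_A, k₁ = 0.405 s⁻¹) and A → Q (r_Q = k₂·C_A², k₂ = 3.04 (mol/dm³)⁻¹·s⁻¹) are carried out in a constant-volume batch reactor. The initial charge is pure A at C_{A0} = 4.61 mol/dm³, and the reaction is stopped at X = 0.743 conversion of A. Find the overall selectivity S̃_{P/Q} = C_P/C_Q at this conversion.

C_A = C_{A0}(1−X) = 1.185 mol/dm³.
Along a PFR/batch, dC_P/dC_A = −r_P/(r_P+r_Q) = −k₁/(k₁+k₂·C_A).
Integrating from C_{A0} to C_A: C_P = (0.405/3.04)·ln[(0.405+3.04·4.61)/(0.405+3.04·1.18)] = 0.1332·ln(14.42/4.007) = 0.1706 mol/dm³.
C_Q = (C_{A0}−C_A)−C_P = 3.255 mol/dm³; S̃_{P/Q} = 0.1706/3.255 = 0.0524.

0.0524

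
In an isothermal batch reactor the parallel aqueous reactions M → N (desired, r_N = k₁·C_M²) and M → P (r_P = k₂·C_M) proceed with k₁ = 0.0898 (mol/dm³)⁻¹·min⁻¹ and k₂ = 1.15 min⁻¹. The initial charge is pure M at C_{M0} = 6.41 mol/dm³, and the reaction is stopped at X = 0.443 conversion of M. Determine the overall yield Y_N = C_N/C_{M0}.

0.124

C_M = C_{M0}(1−X) = 3.570 mol/dm³.
Along a PFR/batch, dC_P/dC_M = −r_P/(r_N+r_P) = −k₂/(k₂+k₁·C_M).
Integrating from C_{M0} to C_M: C_P = (1.15/0.0898)·ln[(1.15+0.0898·6.41)/(1.15+0.0898·3.57)] = 12.81·ln(1.726/1.471) = 2.048 mol/dm³.
Then C_N = (C_{M0}−C_M) − C_P = 2.840 − 2.048 = 0.7919 mol/dm³.
Y_N = C_N/C_{M0} = 0.7919/6.41 = 0.124.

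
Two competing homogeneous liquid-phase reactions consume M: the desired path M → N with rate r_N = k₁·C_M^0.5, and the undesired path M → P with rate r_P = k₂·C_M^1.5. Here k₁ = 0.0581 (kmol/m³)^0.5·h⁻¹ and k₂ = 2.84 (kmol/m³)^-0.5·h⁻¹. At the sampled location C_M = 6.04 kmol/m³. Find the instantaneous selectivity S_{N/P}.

S_{N/P} = r_N/r_P = (k₁·C_M^0.5)/(k₂·C_M^1.5) = (k₁/k₂)·C_M⁻¹.
= (0.0581×6.040^0.5) / (2.84×6.040^1.5) = 0.1428/42.16 = 0.00339.
The undesired path is higher order in M, so low C_M (CSTR or dilute feed) favours N.

0.00339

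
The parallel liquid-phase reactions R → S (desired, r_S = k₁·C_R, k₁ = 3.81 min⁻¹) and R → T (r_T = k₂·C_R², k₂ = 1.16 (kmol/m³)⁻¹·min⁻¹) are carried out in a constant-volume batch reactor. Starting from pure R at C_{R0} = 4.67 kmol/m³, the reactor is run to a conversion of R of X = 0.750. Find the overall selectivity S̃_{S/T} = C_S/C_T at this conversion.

C_R = C_{R0}(1−X) = 1.167 kmol/m³.
Along a PFR/batch, dC_S/dC_R = −r_S/(r_S+r_T) = −k₁/(k₁+k₂·C_R).
Integrating from C_{R0} to C_R: C_S = (3.81/1.16)·ln[(3.81+1.16·4.67)/(3.81+1.16·1.17)] = 3.284·ln(9.227/5.164) = 1.906 kmol/m³.
C_T = (C_{R0}−C_R)−C_S = 1.596 kmol/m³; S̃_{S/T} = 1.906/1.596 = 1.19.

1.19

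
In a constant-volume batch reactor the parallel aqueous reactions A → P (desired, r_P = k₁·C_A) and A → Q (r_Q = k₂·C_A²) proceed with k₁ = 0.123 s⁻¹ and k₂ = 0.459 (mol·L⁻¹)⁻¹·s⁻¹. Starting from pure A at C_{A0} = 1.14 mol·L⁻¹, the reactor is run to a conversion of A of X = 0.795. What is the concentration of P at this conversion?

0.277 mol·L⁻¹

C_A = C_{A0}(1−X) = 0.2337 mol·L⁻¹.
Along a PFR/batch, dC_P/dC_A = −r_P/(r_P+r_Q) = −k₁/(k₁+k₂·C_A).
Integrating from C_{A0} to C_A: C_P = (0.123/0.459)·ln[(0.123+0.459·1.14)/(0.123+0.459·0.234)] = 0.2680·ln(0.6463/0.2303) = 0.2765 mol·L⁻¹.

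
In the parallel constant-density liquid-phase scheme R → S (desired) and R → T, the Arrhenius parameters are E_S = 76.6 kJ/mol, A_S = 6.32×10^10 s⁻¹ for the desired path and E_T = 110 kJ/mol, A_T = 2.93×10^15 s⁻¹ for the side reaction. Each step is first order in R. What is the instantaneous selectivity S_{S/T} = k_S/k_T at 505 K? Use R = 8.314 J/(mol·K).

k_S/k_T = (A_S/A_T)·exp[−(E_S−E_T)/(RT)] = (A_S/A_T)·exp[(E_T−E_S)/(RT)].
(E_T−E_S)/(RT) = (110−76.6)×10³/(8.314×505) = 33400/4199 = 7.955.
k_S/k_T = (6.32×10^10/2.93×10^15)·exp(7.955) = 2.157×10^-5 × 2850 = 0.0615.
Since E_S < E_T, lowering the temperature improves selectivity toward S.

0.0615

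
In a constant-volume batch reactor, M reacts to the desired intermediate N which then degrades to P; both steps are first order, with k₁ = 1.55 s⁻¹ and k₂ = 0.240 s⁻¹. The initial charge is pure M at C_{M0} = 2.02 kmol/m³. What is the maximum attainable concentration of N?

At the optimum, C_{N,max}/C_{M0} = (k₁/k₂)^[k₂/(k₂−k₁)].
= (1.55/0.240)^(0.240/(0.240−1.55)) = (6.458)^(-0.1832) = 0.7105.
C_{N,max} = 0.7105×2.02 = 1.44 kmol/m³.

1.44 kmol/m³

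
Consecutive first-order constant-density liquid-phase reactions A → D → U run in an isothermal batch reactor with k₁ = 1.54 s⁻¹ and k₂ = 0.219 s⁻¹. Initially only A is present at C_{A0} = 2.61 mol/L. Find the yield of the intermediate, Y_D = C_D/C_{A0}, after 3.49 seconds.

0.537

Solving the coupled first-order balances gives C_D(t) = [k₁/(k₂−k₁)]·C_{A0}·(e^(−k₁t) − e^(−k₂t)).
e^(−k₁t) = e^(−1.54×3.49) = e^(−5.375) = 0.004633; e^(−k₂t) = e^(−0.7643) = 0.4657.
C_D = 1.54×2.61/(0.219−1.54) × (0.004633−0.4657) = (-3.043)×(-0.4610) = 1.403 mol/L.
Y_D = C_D/C_{A0} = 1.403/2.61 = 0.537.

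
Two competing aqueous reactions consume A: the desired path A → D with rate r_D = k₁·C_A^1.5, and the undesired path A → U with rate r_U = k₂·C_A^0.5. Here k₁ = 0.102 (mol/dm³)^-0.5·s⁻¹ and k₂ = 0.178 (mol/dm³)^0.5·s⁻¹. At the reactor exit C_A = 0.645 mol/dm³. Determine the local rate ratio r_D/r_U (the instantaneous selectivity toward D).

0.370

S_{D/U} = r_D/r_U = (k₁·C_A^1.5)/(k₂·C_A^0.5) = (k₁/k₂)·C_A.
= (0.102×0.6450^1.5) / (0.178×0.6450^0.5) = 0.05284/0.1430 = 0.370.
Since the desired path is higher order in A, keeping C_A high (PFR or concentrated feed) favours D.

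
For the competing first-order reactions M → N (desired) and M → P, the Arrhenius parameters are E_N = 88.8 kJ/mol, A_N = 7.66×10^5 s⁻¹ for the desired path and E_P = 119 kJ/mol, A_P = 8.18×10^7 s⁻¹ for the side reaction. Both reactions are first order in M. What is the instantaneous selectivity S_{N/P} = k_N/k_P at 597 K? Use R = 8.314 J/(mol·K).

4.11

k_N/k_P = (A_N/A_P)·exp[−(E_N−E_P)/(RT)] = (A_N/A_P)·exp[(E_P−E_N)/(RT)].
(E_P−E_N)/(RT) = (119−88.8)×10³/(8.314×597) = 30200/4963 = 6.084.
k_N/k_P = (7.66×10^5/8.18×10^7)·exp(6.084) = 0.009364 × 439.0 = 4.11.
Since E_N < E_P, lowering the temperature improves selectivity toward N.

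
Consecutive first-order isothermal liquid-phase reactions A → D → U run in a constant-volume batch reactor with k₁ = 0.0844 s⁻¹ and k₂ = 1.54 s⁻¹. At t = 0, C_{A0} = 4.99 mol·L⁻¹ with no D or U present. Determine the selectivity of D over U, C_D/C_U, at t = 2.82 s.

0.269

For first-order series with pure A initially, C_D(t) = k₁C_{A0}/(k₂−k₁)·(e^(−k₁t) − e^(−k₂t)).
e^(−k₁t) = e^(−0.0844×2.82) = e^(−0.2380) = 0.7882; e^(−k₂t) = e^(−4.343) = 0.01300.
C_D = 0.0844×4.99/(1.54−0.0844) × (0.7882−0.01300) = 0.2893×0.7752 = 0.2243 mol·L⁻¹.
C_A = C_{A0}e^(−k₁t) = 3.933 mol·L⁻¹, so C_U = C_{A0}−C_A−C_D = 0.8326 mol·L⁻¹; C_D/C_U = 0.269.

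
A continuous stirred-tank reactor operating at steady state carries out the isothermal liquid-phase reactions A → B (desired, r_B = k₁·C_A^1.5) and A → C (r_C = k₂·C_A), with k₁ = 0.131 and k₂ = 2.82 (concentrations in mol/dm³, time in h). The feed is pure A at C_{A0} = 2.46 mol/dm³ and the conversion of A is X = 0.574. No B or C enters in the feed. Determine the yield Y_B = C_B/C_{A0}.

Exit C_A = C_{A0}(1−X) = 2.46×0.426 = 1.048 mol/dm³.
Rates in a CSTR are evaluated at the outlet concentration: r_B = 0.131×1.048^1.5 = 0.1405, r_C = 2.82×1.048 = 2.955.
Fraction of consumed A going to B: r_B/(r_B+r_C) = 0.04540.
C_B = 0.04540·C_{A0}·X = 0.04540×2.46×0.574 = 0.0641 mol/dm³; Y_B = C_B/C_{A0} = 0.0261.

0.0261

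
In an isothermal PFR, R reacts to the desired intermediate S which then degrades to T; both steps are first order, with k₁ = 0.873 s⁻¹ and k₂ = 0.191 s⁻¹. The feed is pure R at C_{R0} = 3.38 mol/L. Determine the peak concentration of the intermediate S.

At the optimum, C_{S,max}/C_{R0} = (k₁/k₂)^[k₂/(k₂−k₁)].
= (0.873/0.191)^(0.191/(0.191−0.873)) = (4.571)^(-0.2801) = 0.6534.
C_{S,max} = 0.6534×3.38 = 2.21 mol/L.

2.21 mol/L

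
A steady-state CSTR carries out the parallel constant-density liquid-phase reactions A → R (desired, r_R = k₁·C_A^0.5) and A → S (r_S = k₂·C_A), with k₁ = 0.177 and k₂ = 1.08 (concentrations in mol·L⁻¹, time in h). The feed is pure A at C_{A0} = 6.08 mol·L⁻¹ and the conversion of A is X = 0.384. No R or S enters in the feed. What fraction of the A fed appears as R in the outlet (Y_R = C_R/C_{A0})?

Exit C_A = C_{A0}(1−X) = 6.08×0.616 = 3.745 mol·L⁻¹.
Rates in a CSTR are evaluated at the outlet concentration: r_R = 0.177×3.745^0.5 = 0.3425, r_S = 1.08×3.745 = 4.045.
Fraction of consumed A going to R: r_R/(r_R+r_S) = 0.07807.
C_R = 0.07807·C_{A0}·X = 0.07807×6.08×0.384 = 0.182 mol·L⁻¹; Y_R = C_R/C_{A0} = 0.0300.

0.0300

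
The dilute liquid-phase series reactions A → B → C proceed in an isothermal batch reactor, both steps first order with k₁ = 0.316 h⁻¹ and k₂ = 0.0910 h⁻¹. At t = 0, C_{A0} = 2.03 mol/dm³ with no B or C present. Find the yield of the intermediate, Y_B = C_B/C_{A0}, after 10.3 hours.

Solving the coupled first-order balances gives C_B(t) = [k₁/(k₂−k₁)]·C_{A0}·(e^(−k₁t) − e^(−k₂t)).
e^(−k₁t) = e^(−0.316×10.3) = e^(−3.255) = 0.03859; e^(−k₂t) = e^(−0.9373) = 0.3917.
C_B = 0.316×2.03/(0.0910−0.316) × (0.03859−0.3917) = (-2.851)×(-0.3531) = 1.007 mol/dm³.
Y_B = C_B/C_{A0} = 1.007/2.03 = 0.496.

0.496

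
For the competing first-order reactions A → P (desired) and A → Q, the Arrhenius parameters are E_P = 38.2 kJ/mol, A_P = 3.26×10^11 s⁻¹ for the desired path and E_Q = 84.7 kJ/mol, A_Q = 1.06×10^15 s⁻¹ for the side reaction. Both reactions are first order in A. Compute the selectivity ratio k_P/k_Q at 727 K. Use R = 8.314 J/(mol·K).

k_P/k_Q = (A_P/A_Q)·exp[−(E_P−E_Q)/(RT)] = (A_P/A_Q)·exp[(E_Q−E_P)/(RT)].
(E_Q−E_P)/(RT) = (84.7−38.2)×10³/(8.314×727) = 46500/6044 = 7.693.
k_P/k_Q = (3.26×10^11/1.06×10^15)·exp(7.693) = 3.075×10^-4 × 2193 = 0.675.
Since E_P < E_Q, lowering the temperature improves selectivity toward P.

0.675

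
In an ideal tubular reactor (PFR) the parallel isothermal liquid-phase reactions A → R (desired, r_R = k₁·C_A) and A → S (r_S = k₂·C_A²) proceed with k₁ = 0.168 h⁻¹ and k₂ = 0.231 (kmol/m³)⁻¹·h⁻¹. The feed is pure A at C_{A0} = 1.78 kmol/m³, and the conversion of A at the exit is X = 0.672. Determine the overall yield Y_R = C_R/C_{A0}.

0.265

C_A = C_{A0}(1−X) = 0.5838 kmol/m³.
Along a PFR/batch, dC_R/dC_A = −r_R/(r_R+r_S) = −k₁/(k₁+k₂·C_A).
Integrating from C_{A0} to C_A: C_R = (0.168/0.231)·ln[(0.168+0.231·1.78)/(0.168+0.231·0.584)] = 0.7273·ln(0.5792/0.3029) = 0.4715 kmol/m³.
Y_R = C_R/C_{A0} = 0.4715/1.78 = 0.265.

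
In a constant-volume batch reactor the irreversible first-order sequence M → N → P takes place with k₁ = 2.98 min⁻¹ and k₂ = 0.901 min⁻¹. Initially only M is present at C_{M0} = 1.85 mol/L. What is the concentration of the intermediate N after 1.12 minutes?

0.872 mol/L

For first-order series with pure M initially, C_N(t) = k₁C_{M0}/(k₂−k₁)·(e^(−k₁t) − e^(−k₂t)).
e^(−k₁t) = e^(−2.98×1.12) = e^(−3.338) = 0.03552; e^(−k₂t) = e^(−1.009) = 0.3645.
C_N = 2.98×1.85/(0.901−2.98) × (0.03552−0.3645) = (-2.652)×(-0.3290) = 0.8725 mol/L.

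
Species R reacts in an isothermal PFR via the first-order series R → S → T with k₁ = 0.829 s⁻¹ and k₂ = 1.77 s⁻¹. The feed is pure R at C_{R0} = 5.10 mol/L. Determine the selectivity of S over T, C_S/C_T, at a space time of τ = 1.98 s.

0.218

For first-order series with pure R initially, C_S(τ) = k₁C_{R0}/(k₂−k₁)·(e^(−k₁τ) − e^(−k₂τ)).
e^(−k₁τ) = e^(−0.829×1.98) = e^(−1.641) = 0.1937; e^(−k₂τ) = e^(−3.505) = 0.03006.
C_S = 0.829×5.10/(1.77−0.829) × (0.1937−0.03006) = 4.493×0.1636 = 0.7353 mol/L.
C_R = C_{R0}e^(−k₁τ) = 0.9879 mol/L, so C_T = C_{R0}−C_R−C_S = 3.377 mol/L; C_S/C_T = 0.218.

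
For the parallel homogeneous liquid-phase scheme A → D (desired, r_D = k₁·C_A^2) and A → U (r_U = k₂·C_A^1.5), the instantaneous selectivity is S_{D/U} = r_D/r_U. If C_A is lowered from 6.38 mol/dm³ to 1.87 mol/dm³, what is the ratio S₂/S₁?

0.541

S_{D/U} = (k₁/k₂)·C_A^0.5, so S₂/S₁ = (C_{A,2}/C_{A,1})^0.5.
= (1.87/6.38)^0.5 = (0.2931)^0.5 = 0.541.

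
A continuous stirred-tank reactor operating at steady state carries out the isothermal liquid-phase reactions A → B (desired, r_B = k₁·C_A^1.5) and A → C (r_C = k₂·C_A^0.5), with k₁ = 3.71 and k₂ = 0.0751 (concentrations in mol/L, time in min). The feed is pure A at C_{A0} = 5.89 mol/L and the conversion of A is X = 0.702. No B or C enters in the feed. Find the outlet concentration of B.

Exit C_A = C_{A0}(1−X) = 5.89×0.298 = 1.755 mol/L.
A CSTR operates uniformly at the exit composition, giving r_B = 8.627 and r_C = 0.09950 (each k·C_A^n at C_A = 1.755).
Fraction of consumed A going to B: r_B/(r_B+r_C) = 0.9886.
C_B = 0.9886·C_{A0}·X = 0.9886×5.89×0.702 = 4.09 mol/L.

4.09 mol/L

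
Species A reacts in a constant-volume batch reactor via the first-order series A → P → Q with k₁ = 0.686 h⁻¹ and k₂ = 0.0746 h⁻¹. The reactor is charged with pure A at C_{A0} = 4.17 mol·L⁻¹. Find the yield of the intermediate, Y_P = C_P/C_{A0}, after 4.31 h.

0.755

The intermediate concentration in a first-order A→B→C sequence is C_P = k₁C_{A0}(e^(−k₁t) − e^(−k₂t))/(k₂−k₁).
e^(−k₁t) = e^(−0.686×4.31) = e^(−2.957) = 0.05199; e^(−k₂t) = e^(−0.3215) = 0.7250.
C_P = 0.686×4.17/(0.0746−0.686) × (0.05199−0.7250) = (-4.679)×(-0.6730) = 3.149 mol·L⁻¹.
Y_P = C_P/C_{A0} = 3.149/4.17 = 0.755.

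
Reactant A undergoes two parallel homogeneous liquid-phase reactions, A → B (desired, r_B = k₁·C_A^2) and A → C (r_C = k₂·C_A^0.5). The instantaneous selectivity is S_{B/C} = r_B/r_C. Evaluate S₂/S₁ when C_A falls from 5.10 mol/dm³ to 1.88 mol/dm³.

S_{B/C} = (k₁/k₂)·C_A^1.5, so S₂/S₁ = (C_{A,2}/C_{A,1})^1.5.
= (1.88/5.10)^1.5 = (0.3686)^1.5 = 0.224.
Selectivity toward B falls as C_A falls — high-concentration operation is favoured.

0.224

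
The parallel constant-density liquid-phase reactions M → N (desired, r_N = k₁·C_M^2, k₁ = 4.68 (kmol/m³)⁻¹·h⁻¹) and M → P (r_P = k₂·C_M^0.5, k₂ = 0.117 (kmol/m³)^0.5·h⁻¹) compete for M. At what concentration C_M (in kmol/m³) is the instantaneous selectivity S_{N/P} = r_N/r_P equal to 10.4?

0.407 kmol/m³

S_{N/P} = (k₁/k₂)·C_M^1.5 ⇒ C_M = (S·k₂/k₁)^(1/1.5).
= (10.4×0.117/4.68)^(0.6667) = (0.2600)^(0.6667) = 0.407 kmol/m³.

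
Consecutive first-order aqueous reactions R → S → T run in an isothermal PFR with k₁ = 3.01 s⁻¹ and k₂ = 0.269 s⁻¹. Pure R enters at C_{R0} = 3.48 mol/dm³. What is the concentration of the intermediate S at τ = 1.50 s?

The intermediate concentration in a first-order A→B→C sequence is C_S = k₁C_{R0}(e^(−k₁τ) − e^(−k₂τ))/(k₂−k₁).
e^(−k₁τ) = e^(−3.01×1.50) = e^(−4.515) = 0.01094; e^(−k₂τ) = e^(−0.4035) = 0.6680.
C_S = 3.01×3.48/(0.269−3.01) × (0.01094−0.6680) = (-3.822)×(-0.6570) = 2.511 mol/dm³.

2.51 mol/dm³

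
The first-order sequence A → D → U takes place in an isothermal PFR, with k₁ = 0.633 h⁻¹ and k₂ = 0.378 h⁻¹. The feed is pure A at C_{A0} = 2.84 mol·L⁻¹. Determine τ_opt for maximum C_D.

2.02 h

Setting dC_D/dτ = 0 gives τ_opt = ln(k₂/k₁)/(k₂−k₁).
= ln(0.378/0.633)/(0.378−0.633) = ln(0.5972)/-0.2550 = -0.5156/-0.2550 = 2.02 h.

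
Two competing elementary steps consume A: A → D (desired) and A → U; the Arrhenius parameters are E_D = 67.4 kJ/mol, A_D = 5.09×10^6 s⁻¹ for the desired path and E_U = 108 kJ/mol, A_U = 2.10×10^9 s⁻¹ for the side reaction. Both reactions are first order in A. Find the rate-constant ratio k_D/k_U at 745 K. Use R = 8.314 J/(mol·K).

1.70

k_D/k_U = (A_D/A_U)·exp[−(E_D−E_U)/(RT)] = (A_D/A_U)·exp[(E_U−E_D)/(RT)].
(E_U−E_D)/(RT) = (108−67.4)×10³/(8.314×745) = 40600/6194 = 6.555.
k_D/k_U = (5.09×10^6/2.10×10^9)·exp(6.555) = 0.002424 × 702.6 = 1.70.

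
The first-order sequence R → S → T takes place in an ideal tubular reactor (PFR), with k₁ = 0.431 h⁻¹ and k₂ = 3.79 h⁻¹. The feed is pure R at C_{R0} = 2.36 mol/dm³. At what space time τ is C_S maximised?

For first-order series the maximum of C_S occurs at τ_opt = ln(k₂/k₁)/(k₂−k₁).
= ln(3.79/0.431)/(3.79−0.431) = ln(8.794)/3.359 = 2.174/3.359 = 0.647 h.

0.647 h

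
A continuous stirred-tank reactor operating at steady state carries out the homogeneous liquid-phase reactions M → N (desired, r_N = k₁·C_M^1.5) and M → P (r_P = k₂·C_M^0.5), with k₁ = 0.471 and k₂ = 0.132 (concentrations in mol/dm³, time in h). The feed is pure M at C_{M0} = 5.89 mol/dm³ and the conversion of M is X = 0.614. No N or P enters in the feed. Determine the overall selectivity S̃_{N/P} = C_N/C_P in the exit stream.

8.11

Exit C_M = C_{M0}(1−X) = 5.89×0.386 = 2.274 mol/dm³.
In a CSTR the entire volume is at exit conditions, so r_N = 0.471×2.274^1.5 = 1.615 and r_P = 0.132×2.274^0.5 = 0.1990.
Overall selectivity = C_N/C_P = r_Nτ/(r_Pτ) = r_N/r_P = 8.11.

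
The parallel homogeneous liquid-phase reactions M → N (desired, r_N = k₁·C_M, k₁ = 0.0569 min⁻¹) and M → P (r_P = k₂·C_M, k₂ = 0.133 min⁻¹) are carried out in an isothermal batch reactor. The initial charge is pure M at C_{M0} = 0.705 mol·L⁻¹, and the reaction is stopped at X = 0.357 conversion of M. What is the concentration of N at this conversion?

C_M = C_{M0}(1−X) = 0.4533 mol·L⁻¹.
Both paths are first order in M, so the instantaneous fraction to N is constant: dC_N/d(−C_M) = k₁/(k₁+k₂) = 0.2996.
C_N = 0.2996·(C_{M0}−C_M) = 0.2996×0.2517 = 0.0754 mol·L⁻¹.

0.0754 mol·L⁻¹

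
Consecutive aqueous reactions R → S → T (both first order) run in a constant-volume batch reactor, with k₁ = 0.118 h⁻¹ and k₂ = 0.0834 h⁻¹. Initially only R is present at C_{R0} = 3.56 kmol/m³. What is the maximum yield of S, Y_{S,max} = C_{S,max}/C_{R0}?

Evaluating C_S at t_opt = ln(k₂/k₁)/(k₂−k₁) gives C_{S,max}/C_{R0} = (k₁/k₂)^[k₂/(k₂−k₁)].
= (0.118/0.0834)^(0.0834/(0.0834−0.118)) = (1.415)^(-2.410) = 0.4332.

0.433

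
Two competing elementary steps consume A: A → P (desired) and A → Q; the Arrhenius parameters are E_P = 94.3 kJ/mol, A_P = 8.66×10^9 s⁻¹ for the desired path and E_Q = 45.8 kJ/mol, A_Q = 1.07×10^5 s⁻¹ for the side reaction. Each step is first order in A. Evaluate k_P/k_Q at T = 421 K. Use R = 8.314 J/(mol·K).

With equal orders, S_{P/Q} = k_P/k_Q = (A_P/A_Q)·exp[(E_Q−E_P)/(RT)].
(E_Q−E_P)/(RT) = (45.8−94.3)×10³/(8.314×421) = -48500/3500 = -13.86.
k_P/k_Q = (8.66×10^9/1.07×10^5)·exp(-13.86) = 80935 × 9.600×10^-7 = 0.0777.
Since E_P > E_Q, raising the temperature improves selectivity toward P.

0.0777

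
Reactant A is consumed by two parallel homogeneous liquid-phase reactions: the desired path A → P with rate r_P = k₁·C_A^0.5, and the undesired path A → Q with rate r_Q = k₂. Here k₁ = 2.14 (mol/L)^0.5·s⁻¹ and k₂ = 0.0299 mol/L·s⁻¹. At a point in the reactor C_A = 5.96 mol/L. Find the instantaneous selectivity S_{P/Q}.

S_{P/Q} = r_P/r_Q = (k₁·C_A^0.5)/(k₂) = (k₁/k₂)·C_A^0.5.
= (2.14×5.960^0.5) / (0.0299) = 5.224/0.02990 = 175.

175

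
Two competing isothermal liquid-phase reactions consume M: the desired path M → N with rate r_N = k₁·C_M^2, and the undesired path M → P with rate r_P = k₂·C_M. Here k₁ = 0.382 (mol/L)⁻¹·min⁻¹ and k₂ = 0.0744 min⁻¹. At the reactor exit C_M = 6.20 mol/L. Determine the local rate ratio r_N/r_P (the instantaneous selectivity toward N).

S_{N/P} = r_N/r_P = (k₁·C_M^2)/(k₂·C_M) = (k₁/k₂)·C_M.
= (0.382×6.200^2) / (0.0744×6.200) = 14.68/0.4613 = 31.8.
Since the desired path is higher order in M, keeping C_M high (PFR or concentrated feed) favours N.

31.8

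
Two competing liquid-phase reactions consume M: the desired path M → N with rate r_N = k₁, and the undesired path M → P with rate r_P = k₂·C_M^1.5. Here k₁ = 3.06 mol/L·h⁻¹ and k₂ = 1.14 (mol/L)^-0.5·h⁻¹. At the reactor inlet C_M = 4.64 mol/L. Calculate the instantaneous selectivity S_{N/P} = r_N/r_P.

0.269

S_{N/P} = r_N/r_P = (k₁)/(k₂·C_M^1.5) = (k₁/k₂)·C_M^-1.5.
= (3.06) / (1.14×4.640^1.5) = 3.060/11.39 = 0.269.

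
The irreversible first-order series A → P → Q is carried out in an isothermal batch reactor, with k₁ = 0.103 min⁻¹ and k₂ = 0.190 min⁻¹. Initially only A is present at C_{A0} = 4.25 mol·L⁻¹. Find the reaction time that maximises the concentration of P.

Setting dC_P/dt = 0 gives t_opt = ln(k₂/k₁)/(k₂−k₁).
= ln(0.190/0.103)/(0.190−0.103) = ln(1.845)/0.08700 = 0.6123/0.08700 = 7.04 min.

7.04 min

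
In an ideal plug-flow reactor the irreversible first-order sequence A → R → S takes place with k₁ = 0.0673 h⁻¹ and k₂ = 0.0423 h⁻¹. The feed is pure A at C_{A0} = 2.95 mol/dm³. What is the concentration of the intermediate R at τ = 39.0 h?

0.950 mol/dm³

Solving the coupled first-order balances gives C_R(τ) = [k₁/(k₂−k₁)]·C_{A0}·(e^(−k₁τ) − e^(−k₂τ)).
e^(−k₁τ) = e^(−0.0673×39.0) = e^(−2.625) = 0.07246; e^(−k₂τ) = e^(−1.650) = 0.1921.
C_R = 0.0673×2.95/(0.0423−0.0673) × (0.07246−0.1921) = (-7.941)×(-0.1196) = 0.9502 mol/dm³.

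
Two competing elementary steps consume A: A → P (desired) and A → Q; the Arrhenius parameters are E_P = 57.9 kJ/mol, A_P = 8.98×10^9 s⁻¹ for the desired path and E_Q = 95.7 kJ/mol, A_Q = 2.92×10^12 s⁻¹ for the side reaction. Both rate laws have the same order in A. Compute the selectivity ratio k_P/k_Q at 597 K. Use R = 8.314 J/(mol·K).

6.24

k_P/k_Q = (A_P/A_Q)·exp[−(E_P−E_Q)/(RT)] = (A_P/A_Q)·exp[(E_Q−E_P)/(RT)].
(E_Q−E_P)/(RT) = (95.7−57.9)×10³/(8.314×597) = 37800/4963 = 7.616.
k_P/k_Q = (8.98×10^9/2.92×10^12)·exp(7.616) = 0.003075 × 2030 = 6.24.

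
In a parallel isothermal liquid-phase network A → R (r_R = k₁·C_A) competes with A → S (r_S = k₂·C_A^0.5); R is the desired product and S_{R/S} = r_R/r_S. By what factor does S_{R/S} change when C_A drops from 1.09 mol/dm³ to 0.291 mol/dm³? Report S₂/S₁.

0.517

S_{R/S} = (k₁/k₂)·C_A^0.5, so S₂/S₁ = (C_{A,2}/C_{A,1})^0.5.
= (0.291/1.09)^0.5 = (0.2670)^0.5 = 0.517.
Selectivity toward R falls as C_A falls — high-concentration operation is favoured.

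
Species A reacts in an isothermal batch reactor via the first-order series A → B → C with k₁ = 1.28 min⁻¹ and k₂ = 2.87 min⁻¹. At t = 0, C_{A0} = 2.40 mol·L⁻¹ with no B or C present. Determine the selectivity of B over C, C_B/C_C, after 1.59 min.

0.125

For first-order series with pure A initially, C_B(t) = k₁C_{A0}/(k₂−k₁)·(e^(−k₁t) − e^(−k₂t)).
e^(−k₁t) = e^(−1.28×1.59) = e^(−2.035) = 0.1307; e^(−k₂t) = e^(−4.563) = 0.01043.
C_B = 1.28×2.40/(2.87−1.28) × (0.1307−0.01043) = 1.932×0.1202 = 0.2323 mol·L⁻¹.
C_A = C_{A0}e^(−k₁t) = 0.3136 mol·L⁻¹, so C_C = C_{A0}−C_A−C_B = 1.854 mol·L⁻¹; C_B/C_C = 0.125.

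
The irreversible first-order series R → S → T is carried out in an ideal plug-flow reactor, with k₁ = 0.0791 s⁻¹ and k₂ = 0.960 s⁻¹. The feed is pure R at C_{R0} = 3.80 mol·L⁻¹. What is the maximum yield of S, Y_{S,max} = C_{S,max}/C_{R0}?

For a first-order series the maximum intermediate yield is C_{S,max}/C_{R0} = (k₁/k₂)^[k₂/(k₂−k₁)].
= (0.0791/0.960)^(0.960/(0.960−0.0791)) = (0.08240)^(1.090) = 0.06585.

0.0659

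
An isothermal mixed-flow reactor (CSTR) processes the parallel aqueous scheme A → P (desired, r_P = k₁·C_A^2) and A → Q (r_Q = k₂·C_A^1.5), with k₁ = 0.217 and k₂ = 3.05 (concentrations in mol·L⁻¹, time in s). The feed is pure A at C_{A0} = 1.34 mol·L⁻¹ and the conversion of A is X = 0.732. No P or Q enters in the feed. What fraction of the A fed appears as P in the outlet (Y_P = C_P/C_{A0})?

0.0299

Exit C_A = C_{A0}(1−X) = 1.34×0.268 = 0.3591 mol·L⁻¹.
A CSTR operates uniformly at the exit composition, giving r_P = 0.02799 and r_Q = 0.6564 (each k·C_A^n at C_A = 0.3591).
Fraction of consumed A going to P: r_P/(r_P+r_Q) = 0.04089.
C_P = 0.04089·C_{A0}·X = 0.04089×1.34×0.732 = 0.0401 mol·L⁻¹; Y_P = C_P/C_{A0} = 0.0299.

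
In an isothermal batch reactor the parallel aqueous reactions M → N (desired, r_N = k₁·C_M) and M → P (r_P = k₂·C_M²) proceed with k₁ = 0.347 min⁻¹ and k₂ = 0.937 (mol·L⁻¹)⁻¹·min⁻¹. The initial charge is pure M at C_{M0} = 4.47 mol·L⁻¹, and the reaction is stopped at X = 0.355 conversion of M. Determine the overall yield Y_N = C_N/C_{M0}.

C_M = C_{M0}(1−X) = 2.883 mol·L⁻¹.
Along a PFR/batch, dC_N/dC_M = −r_N/(r_N+r_P) = −k₁/(k₁+k₂·C_M).
Integrating from C_{M0} to C_M: C_N = (0.347/0.937)·ln[(0.347+0.937·4.47)/(0.347+0.937·2.88)] = 0.3703·ln(4.535/3.049) = 0.1471 mol·L⁻¹.
Y_N = C_N/C_{M0} = 0.1471/4.47 = 0.0329.

0.0329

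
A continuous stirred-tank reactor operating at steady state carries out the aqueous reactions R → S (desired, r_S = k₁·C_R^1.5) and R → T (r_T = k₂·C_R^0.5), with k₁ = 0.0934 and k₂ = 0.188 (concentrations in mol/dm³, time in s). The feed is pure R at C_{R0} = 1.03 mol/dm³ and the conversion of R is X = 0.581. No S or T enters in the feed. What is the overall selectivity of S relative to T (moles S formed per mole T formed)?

0.214

Exit C_R = C_{R0}(1−X) = 1.03×0.419 = 0.4316 mol/dm³.
A CSTR operates uniformly at the exit composition, giving r_S = 0.02648 and r_T = 0.1235 (each k·C_R^n at C_R = 0.4316).
Overall selectivity = C_S/C_T = r_Sτ/(r_Tτ) = r_S/r_T = 0.214.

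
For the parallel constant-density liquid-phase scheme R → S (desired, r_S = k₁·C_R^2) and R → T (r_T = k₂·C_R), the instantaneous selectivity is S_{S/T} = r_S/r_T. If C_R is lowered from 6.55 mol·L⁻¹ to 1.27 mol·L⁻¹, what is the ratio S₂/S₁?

S_{S/T} = (k₁/k₂)·C_R, so S₂/S₁ = (C_{R,2}/C_{R,1}).
= 1.27/6.55 = 0.194.

0.194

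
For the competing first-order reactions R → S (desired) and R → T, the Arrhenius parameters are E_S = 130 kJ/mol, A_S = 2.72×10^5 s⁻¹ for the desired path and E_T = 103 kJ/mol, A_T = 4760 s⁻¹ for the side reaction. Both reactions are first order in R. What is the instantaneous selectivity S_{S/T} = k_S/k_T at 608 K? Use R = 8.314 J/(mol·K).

With equal orders, S_{S/T} = k_S/k_T = (A_S/A_T)·exp[(E_T−E_S)/(RT)].
(E_T−E_S)/(RT) = (103−130)×10³/(8.314×608) = -27000/5055 = -5.341.
k_S/k_T = (2.72×10^5/4760)·exp(-5.341) = 57.14 × 0.004789 = 0.274.

0.274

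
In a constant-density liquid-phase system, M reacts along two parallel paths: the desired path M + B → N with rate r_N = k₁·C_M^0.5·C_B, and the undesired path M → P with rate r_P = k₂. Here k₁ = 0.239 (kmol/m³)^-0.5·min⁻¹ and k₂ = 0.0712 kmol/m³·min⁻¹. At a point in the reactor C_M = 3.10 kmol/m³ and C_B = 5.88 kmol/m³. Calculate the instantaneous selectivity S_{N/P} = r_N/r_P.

34.8

S_{N/P} = r_N/r_P = (k₁·C_M^0.5·C_B)/(k₂) = (k₁/k₂)·C_M^0.5·C_B.
= (0.239×3.100^0.5×5.880) / (0.0712) = 2.474/0.07120 = 34.8.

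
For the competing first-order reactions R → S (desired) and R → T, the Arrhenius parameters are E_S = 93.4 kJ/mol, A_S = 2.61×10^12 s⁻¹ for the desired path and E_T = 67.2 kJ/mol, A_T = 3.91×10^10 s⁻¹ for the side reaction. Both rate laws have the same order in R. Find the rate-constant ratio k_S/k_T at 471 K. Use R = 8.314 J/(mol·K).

0.0829

Since both paths have the same order in R, the concentration cancels and S_{S/T} = k_S/k_T = (A_S/A_T)·exp[(E_T−E_S)/(RT)].
(E_T−E_S)/(RT) = (67.2−93.4)×10³/(8.314×471) = -26200/3916 = -6.691.
k_S/k_T = (2.61×10^12/3.91×10^10)·exp(-6.691) = 66.75 × 0.001242 = 0.0829.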